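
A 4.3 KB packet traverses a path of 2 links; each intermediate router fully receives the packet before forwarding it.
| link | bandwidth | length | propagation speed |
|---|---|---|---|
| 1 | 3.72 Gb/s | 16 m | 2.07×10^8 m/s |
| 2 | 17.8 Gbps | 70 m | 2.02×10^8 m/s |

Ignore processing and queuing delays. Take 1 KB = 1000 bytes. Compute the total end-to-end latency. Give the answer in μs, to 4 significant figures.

L = 34400 bits.
Transmission delays (L/R per hop): 9.24731, 1.93258 μs; sum = 11.1799 μs.
Propagation delays (d/s per hop): 0.0772947, 0.346535 μs; sum = 0.423829 μs.
End-to-end = 11.60 μs.

11.60 μs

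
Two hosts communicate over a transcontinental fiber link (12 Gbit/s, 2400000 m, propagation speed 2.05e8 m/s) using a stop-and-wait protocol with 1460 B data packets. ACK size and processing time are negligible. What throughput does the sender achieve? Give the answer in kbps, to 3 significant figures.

499 kbps

t_tx = L/R = 11680/12000000000 = 9.73333e-07 s.
t_prop = 2400000/2.05e+08 = 0.0117073 s; RTT = 0.0234146 s.
Cycle = t_tx + RTT = 0.0234156 s.
Throughput = L / cycle = 11680 / 0.0234156 = 499 kbps.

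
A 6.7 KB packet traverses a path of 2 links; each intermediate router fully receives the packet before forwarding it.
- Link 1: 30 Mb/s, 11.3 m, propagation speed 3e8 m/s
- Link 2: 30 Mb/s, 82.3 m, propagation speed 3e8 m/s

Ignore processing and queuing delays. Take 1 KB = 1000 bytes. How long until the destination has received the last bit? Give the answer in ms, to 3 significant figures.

3.57 ms

L = 53600 bits.
Transmission delay per hop = L/R = 53600/30000000 = 1.78667 ms; 2 hops → 3.57333 ms.
Propagation delays (d/s per hop): 3.76667e-05, 0.000274333 ms; sum = 0.000312 ms.
End-to-end = 3.57 ms.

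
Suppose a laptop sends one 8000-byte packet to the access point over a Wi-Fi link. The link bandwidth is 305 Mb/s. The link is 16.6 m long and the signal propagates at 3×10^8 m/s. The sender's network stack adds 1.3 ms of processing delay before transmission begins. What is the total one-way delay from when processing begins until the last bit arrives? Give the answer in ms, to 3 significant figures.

L = 8000 × 8 = 64000 bits.
Transmission delay = L/R = 64000 / 305000000 = 0.209836 ms.
Propagation delay = d/s = 16.6 m / 300000000 m/s = 5.53333e-05 ms.
Plus processing delay 1.3 ms = 1.3 ms.
Total = 1.51 ms.

1.51 ms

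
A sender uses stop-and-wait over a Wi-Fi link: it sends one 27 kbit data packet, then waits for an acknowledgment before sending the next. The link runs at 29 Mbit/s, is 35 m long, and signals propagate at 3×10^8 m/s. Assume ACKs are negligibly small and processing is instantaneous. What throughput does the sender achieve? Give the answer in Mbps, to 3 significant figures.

t_tx = L/R = 27000/29000000 = 0.000931034 s.
t_prop = 35/300000000 = 1.16667e-07 s; RTT = 2.33333e-07 s.
Cycle = t_tx + RTT = 0.000931268 s.
Throughput = L / cycle = 27000 / 0.000931268 = 29.0 Mbps.

29.0 Mbps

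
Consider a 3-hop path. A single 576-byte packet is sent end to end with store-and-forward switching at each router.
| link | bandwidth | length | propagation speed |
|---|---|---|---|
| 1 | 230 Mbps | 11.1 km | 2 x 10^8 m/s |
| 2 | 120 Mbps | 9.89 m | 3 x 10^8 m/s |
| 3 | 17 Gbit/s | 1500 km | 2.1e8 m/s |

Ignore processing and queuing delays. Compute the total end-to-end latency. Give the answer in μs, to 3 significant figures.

L = 576 × 8 = 4608 bits.
Transmission delays (L/R per hop): 20.0348, 38.4, 0.271059 μs; sum = 58.7058 μs.
Propagation delays (d/s per hop): 55.5, 0.0329667, 7142.86 μs; sum = 7198.39 μs.
End-to-end = 7260 μs.

7260 μs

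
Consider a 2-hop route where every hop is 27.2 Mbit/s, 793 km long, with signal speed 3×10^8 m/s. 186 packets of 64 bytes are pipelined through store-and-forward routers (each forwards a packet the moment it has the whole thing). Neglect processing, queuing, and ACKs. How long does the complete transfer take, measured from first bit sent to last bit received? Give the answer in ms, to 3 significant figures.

8.81 ms

Per-hop transmission t_tx = L/R = 512/27200000 = 0.0188235 ms.
Per-hop propagation t_prop = 793000/300000000 = 2.64333 ms.
Pipeline fill: first packet needs 2·t_tx to clear all hops; remaining 185 packets each add one t_tx.
Total = (2+186-1)·t_tx + 2·t_prop = 187·0.0188235 + 2·2.64333 = 8.81 ms.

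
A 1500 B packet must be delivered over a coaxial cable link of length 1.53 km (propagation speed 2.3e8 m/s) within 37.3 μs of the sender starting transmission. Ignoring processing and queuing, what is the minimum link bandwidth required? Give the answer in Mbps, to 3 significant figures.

392 Mbps

L = 12000 bits.
Propagation delay = 1530 / 2.3e+08 = 6.65217 μs.
Transmission budget = 37.3 − 6.65217 = 30.6478 μs.
R ≥ L / t_tx = 12000 bits / 3.06478e-05 s = 392 Mbps.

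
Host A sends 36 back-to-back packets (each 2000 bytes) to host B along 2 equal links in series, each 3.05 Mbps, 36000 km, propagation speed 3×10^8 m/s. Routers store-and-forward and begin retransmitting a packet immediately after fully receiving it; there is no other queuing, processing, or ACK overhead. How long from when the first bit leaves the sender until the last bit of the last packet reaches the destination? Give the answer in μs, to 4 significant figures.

434100 μs

Per-hop transmission t_tx = L/R = 16000/3050000 = 5245.9 μs.
Per-hop propagation t_prop = 36000000/300000000 = 120000 μs.
Pipeline fill: first packet needs 2·t_tx to clear all hops; remaining 35 packets each add one t_tx.
Total = (2+36-1)·t_tx + 2·t_prop = 37·5245.9 + 2·120000 = 434100 μs.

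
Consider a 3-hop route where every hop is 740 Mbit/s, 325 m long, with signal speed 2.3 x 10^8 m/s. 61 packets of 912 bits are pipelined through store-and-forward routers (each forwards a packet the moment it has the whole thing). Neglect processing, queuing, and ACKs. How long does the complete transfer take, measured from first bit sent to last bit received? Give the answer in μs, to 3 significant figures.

81.9 μs

Per-hop transmission t_tx = L/R = 912/740000000 = 1.23243 μs.
Per-hop propagation t_prop = 325/2.3e+08 = 1.41304 μs.
Pipeline fill: first packet needs 3·t_tx to clear all hops; remaining 60 packets each add one t_tx.
Total = (3+61-1)·t_tx + 3·t_prop = 63·1.23243 + 3·1.41304 = 81.9 μs.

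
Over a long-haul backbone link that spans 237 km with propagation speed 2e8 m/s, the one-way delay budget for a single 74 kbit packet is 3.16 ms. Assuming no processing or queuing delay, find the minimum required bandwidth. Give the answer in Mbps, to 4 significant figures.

Propagation delay = 237000 / 200000000 = 1.185 ms.
Transmission budget = 3.16 − 1.185 = 1.975 ms.
R ≥ L / t_tx = 74000 bits / 0.001975 s = 37.47 Mbps.

37.47 Mbps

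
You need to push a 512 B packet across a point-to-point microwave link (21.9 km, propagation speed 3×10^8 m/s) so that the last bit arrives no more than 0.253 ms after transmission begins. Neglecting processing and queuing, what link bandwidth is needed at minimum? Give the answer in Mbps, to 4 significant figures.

L = 4096 bits.
Propagation delay = 21900 / 300000000 = 0.073 ms.
Transmission budget = 0.253 − 0.073 = 0.18 ms.
R ≥ L / t_tx = 4096 bits / 0.00018 s = 22.76 Mbps.

22.76 Mbps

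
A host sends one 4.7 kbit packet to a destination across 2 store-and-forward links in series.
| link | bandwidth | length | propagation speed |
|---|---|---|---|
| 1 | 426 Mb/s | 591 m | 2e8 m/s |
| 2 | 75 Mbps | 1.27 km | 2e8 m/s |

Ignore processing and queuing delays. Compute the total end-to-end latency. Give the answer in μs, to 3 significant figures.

L = 4700 bits.
Transmission delays (L/R per hop): 11.0329, 62.6667 μs; sum = 73.6995 μs.
Propagation delays (d/s per hop): 2.955, 6.35 μs; sum = 9.305 μs.
End-to-end = 83.0 μs.

83.0 μs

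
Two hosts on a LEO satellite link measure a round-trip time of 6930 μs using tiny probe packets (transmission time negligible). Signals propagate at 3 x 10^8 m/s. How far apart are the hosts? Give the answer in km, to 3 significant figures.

1040 km

One-way propagation = RTT/2 = 3465 μs.
d = s × t = 300000000 × 0.003465 = 1040 km.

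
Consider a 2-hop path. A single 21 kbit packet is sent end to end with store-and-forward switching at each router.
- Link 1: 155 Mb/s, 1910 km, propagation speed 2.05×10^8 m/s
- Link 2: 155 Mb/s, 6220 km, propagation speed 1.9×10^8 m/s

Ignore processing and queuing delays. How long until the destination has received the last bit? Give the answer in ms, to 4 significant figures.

42.32 ms

L = 21000 bits.
Transmission delay per hop = L/R = 21000/155000000 = 0.135484 ms; 2 hops → 0.270968 ms.
Propagation delays (d/s per hop): 9.31707, 32.7368 ms; sum = 42.0539 ms.
End-to-end = 42.32 ms.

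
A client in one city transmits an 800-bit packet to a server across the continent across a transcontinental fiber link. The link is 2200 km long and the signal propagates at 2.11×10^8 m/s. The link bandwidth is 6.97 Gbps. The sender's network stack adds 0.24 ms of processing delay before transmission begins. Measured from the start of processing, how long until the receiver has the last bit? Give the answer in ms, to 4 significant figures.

10.67 ms

Transmission delay = L/R = 800 / 6970000000 = 0.000114778 ms.
Propagation delay = d/s = 2200000 m / 211000000 m/s = 10.4265 ms.
Plus processing delay 0.24 ms = 0.24 ms.
Total = 10.67 ms.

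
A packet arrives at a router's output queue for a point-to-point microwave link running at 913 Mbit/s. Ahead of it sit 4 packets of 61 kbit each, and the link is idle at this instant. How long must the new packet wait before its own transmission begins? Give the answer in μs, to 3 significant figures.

267 μs

Each queued packet: L/R = 61000/913000000 = 66.8127 μs.
4 queued → 267.251 μs.
Queuing delay = 267 μs.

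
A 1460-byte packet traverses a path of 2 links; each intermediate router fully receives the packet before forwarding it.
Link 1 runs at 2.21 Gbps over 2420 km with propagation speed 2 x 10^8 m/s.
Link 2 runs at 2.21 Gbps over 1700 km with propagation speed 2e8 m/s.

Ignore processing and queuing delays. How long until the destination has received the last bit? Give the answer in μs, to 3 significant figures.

20600 μs

L = 1460 × 8 = 11680 bits.
Transmission delay per hop = L/R = 11680/2210000000 = 5.28507 μs; 2 hops → 10.5701 μs.
Propagation delays (d/s per hop): 12100, 8500 μs; sum = 20600 μs.
End-to-end = 20600 μs.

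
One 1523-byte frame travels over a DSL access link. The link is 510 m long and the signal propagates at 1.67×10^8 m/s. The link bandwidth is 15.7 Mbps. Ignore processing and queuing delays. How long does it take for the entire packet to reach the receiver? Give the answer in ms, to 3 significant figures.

L = 1523 × 8 = 12184 bits.
Transmission delay = L/R = 12184 / 15700000 = 0.776051 ms.
Propagation delay = d/s = 510 m / 167000000 m/s = 0.00305389 ms.
Total = 0.779 ms.

0.779 ms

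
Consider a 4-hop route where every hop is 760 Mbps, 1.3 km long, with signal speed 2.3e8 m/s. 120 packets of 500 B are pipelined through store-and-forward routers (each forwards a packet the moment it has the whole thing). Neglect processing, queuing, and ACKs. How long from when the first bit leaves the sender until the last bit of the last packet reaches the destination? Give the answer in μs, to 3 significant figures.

Per-hop transmission t_tx = L/R = 4000/760000000 = 5.26316 μs.
Per-hop propagation t_prop = 1300/2.3e+08 = 5.65217 μs.
Pipeline fill: first packet needs 4·t_tx to clear all hops; remaining 119 packets each add one t_tx.
Total = (4+120-1)·t_tx + 4·t_prop = 123·5.26316 + 4·5.65217 = 670 μs.

670 μs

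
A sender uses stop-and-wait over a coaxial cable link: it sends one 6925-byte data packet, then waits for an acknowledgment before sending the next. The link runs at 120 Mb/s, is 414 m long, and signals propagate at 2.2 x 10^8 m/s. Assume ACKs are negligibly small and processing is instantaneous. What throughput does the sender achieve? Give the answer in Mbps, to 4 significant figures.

119.0 Mbps

t_tx = L/R = 55400/120000000 = 0.000461667 s.
t_prop = 414/2.2e+08 = 1.88182e-06 s; RTT = 3.76364e-06 s.
Cycle = t_tx + RTT = 0.00046543 s.
Throughput = L / cycle = 55400 / 0.00046543 = 119.0 Mbps.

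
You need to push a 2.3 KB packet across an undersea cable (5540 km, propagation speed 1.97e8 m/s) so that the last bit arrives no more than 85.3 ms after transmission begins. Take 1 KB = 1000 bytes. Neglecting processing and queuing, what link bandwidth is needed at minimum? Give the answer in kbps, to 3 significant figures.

322 kbps

L = 18400 bits.
Propagation delay = 5540000 / 197000000 = 28.1218 ms.
Transmission budget = 85.3 − 28.1218 = 57.1782 ms.
R ≥ L / t_tx = 18400 bits / 0.0571782 s = 322 kbps.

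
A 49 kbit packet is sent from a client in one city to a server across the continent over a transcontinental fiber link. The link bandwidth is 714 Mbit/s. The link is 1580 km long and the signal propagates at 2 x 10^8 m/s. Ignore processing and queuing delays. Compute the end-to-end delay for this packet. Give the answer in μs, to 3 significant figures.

7970 μs

L = 49000 bits.
Transmission delay = L/R = 49000 / 714000000 = 68.6275 μs.
Propagation delay = d/s = 1580000 m / 200000000 m/s = 7900 μs.
Total = 7970 μs.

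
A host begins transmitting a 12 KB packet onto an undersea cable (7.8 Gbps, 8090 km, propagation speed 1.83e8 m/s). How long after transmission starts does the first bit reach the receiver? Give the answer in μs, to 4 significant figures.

First bit experiences only propagation delay: d/s = 8090000/183000000 = 44210 μs.

44210 μs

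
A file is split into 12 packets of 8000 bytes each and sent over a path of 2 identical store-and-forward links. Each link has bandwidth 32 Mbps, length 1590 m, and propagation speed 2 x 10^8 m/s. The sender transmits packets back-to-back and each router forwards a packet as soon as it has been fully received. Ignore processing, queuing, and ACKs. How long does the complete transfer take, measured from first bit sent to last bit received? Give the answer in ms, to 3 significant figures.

26.0 ms

Per-hop transmission t_tx = L/R = 64000/32000000 = 2 ms.
Per-hop propagation t_prop = 1590/200000000 = 0.00795 ms.
Pipeline fill: first packet needs 2·t_tx to clear all hops; remaining 11 packets each add one t_tx.
Total = (2+12-1)·t_tx + 2·t_prop = 13·2 + 2·0.00795 = 26.0 ms.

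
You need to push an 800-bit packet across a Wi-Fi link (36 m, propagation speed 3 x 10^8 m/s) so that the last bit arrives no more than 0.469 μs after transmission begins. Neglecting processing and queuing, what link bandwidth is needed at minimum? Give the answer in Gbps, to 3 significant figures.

2.29 Gbps

Propagation delay = 36 / 300000000 = 0.12 μs.
Transmission budget = 0.469 − 0.12 = 0.349 μs.
R ≥ L / t_tx = 800 bits / 3.49e-07 s = 2.29 Gbps.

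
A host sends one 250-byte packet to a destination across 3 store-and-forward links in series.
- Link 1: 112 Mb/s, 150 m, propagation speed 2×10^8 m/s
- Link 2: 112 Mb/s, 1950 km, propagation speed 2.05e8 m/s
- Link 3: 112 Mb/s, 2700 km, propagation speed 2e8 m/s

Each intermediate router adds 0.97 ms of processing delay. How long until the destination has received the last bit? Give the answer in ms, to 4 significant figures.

25.01 ms

L = 250 × 8 = 2000 bits.
Transmission delay per hop = L/R = 2000/112000000 = 0.0178571 ms; 3 hops → 0.0535714 ms.
Propagation delays (d/s per hop): 0.00075, 9.5122, 13.5 ms; sum = 23.0129 ms.
Processing at 2 router(s): 2 × 0.97 ms = 1.94 ms.
End-to-end = 25.01 ms.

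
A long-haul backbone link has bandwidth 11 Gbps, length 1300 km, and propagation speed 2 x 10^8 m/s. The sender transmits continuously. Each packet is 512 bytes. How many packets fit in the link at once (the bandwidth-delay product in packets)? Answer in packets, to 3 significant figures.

17500 packets

Propagation delay = 1300000 / 200000000 = 0.0065 s.
BDP = R × t_prop = 11000000000 × 0.0065 = 71500000 bits.
In packets of 4096 bits: 17500 packets.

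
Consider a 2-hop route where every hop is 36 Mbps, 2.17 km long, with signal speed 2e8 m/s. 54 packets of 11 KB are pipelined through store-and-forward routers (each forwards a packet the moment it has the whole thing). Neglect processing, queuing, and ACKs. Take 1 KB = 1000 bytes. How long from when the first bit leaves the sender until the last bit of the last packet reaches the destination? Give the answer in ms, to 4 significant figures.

Per-hop transmission t_tx = L/R = 88000/36000000 = 2.44444 ms.
Per-hop propagation t_prop = 2170/200000000 = 0.01085 ms.
Pipeline fill: first packet needs 2·t_tx to clear all hops; remaining 53 packets each add one t_tx.
Total = (2+54-1)·t_tx + 2·t_prop = 55·2.44444 + 2·0.01085 = 134.5 ms.

134.5 ms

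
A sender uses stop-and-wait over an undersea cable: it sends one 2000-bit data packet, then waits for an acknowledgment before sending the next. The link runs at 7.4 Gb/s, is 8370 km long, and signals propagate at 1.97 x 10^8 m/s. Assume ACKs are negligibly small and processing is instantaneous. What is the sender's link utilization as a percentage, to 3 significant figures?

0.000318 %

t_tx = L/R = 2000/7400000000 = 2.7027e-07 s.
t_prop = 8370000/197000000 = 0.0424873 s; RTT = 0.0849746 s.
Cycle = t_tx + RTT = 0.0849749 s.
Utilization = t_tx / cycle = 2.7027e-07/0.0849749 = 0.000318 %.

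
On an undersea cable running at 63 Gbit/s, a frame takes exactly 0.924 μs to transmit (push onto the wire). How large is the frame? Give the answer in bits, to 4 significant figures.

L = R × t_tx = 63000000000 b/s × 9.24e-07 s = 58212 bits.

58210 bits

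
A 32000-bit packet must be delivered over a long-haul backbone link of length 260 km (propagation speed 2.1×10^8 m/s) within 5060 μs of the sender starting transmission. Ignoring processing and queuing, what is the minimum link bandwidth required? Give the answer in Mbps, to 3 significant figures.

Propagation delay = 260000 / 210000000 = 1238.1 μs.
Transmission budget = 5060 − 1238.1 = 3821.9 μs.
R ≥ L / t_tx = 32000 bits / 0.0038219 s = 8.37 Mbps.

8.37 Mbps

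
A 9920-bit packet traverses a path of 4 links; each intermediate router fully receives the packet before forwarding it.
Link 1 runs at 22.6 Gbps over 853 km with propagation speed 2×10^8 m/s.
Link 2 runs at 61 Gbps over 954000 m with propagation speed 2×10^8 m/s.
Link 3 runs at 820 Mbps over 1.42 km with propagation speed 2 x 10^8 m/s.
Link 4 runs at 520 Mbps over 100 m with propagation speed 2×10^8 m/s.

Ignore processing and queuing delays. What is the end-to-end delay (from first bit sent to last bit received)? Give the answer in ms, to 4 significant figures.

9.074 ms

Transmission delays (L/R per hop): 0.000438938, 0.000162623, 0.0120976, 0.0190769 ms; sum = 0.031776 ms.
Propagation delays (d/s per hop): 4.265, 4.77, 0.0071, 0.0005 ms; sum = 9.0426 ms.
End-to-end = 9.074 ms.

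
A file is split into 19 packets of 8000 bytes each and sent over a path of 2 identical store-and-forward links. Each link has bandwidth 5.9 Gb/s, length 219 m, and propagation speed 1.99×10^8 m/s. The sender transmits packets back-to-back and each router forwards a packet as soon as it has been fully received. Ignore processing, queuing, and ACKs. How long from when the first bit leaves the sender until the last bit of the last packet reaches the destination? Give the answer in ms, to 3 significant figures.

0.219 ms

Per-hop transmission t_tx = L/R = 64000/5900000000 = 0.0108475 ms.
Per-hop propagation t_prop = 219/199000000 = 0.0011005 ms.
Pipeline fill: first packet needs 2·t_tx to clear all hops; remaining 18 packets each add one t_tx.
Total = (2+19-1)·t_tx + 2·t_prop = 20·0.0108475 + 2·0.0011005 = 0.219 ms.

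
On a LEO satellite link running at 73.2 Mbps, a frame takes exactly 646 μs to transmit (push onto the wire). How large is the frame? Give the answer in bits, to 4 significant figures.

47290 bits

L = R × t_tx = 73200000 b/s × 0.000646 s = 47287.2 bits.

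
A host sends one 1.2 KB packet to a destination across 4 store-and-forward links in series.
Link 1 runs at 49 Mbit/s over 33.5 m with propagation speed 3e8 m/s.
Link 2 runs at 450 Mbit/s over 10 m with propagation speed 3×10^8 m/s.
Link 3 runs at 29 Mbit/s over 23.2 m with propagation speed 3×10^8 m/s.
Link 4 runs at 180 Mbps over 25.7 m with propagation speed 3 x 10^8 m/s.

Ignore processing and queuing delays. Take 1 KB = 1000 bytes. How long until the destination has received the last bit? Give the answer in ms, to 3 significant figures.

L = 9600 bits.
Transmission delays (L/R per hop): 0.195918, 0.0213333, 0.331034, 0.0533333 ms; sum = 0.60162 ms.
Propagation delays (d/s per hop): 0.000111667, 3.33333e-05, 7.73333e-05, 8.56667e-05 ms; sum = 0.000308 ms.
End-to-end = 0.602 ms.

0.602 ms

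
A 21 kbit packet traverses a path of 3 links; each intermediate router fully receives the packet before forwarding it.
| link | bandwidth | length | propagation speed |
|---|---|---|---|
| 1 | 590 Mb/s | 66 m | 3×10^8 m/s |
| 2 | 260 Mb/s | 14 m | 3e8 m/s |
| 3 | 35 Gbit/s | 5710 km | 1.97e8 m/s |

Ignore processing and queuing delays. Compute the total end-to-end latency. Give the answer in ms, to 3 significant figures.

L = 21000 bits.
Transmission delays (L/R per hop): 0.0355932, 0.0807692, 0.0006 ms; sum = 0.116962 ms.
Propagation delays (d/s per hop): 0.00022, 4.66667e-05, 28.9848 ms; sum = 28.985 ms.
End-to-end = 29.1 ms.

29.1 ms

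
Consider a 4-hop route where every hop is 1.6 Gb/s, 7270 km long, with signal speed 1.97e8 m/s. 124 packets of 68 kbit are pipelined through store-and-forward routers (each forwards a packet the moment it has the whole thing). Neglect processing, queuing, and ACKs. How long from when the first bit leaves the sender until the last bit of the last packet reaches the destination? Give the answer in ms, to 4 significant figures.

153.0 ms

Per-hop transmission t_tx = L/R = 68000/1600000000 = 0.0425 ms.
Per-hop propagation t_prop = 7270000/197000000 = 36.9036 ms.
Pipeline fill: first packet needs 4·t_tx to clear all hops; remaining 123 packets each add one t_tx.
Total = (4+124-1)·t_tx + 4·t_prop = 127·0.0425 + 4·36.9036 = 153.0 ms.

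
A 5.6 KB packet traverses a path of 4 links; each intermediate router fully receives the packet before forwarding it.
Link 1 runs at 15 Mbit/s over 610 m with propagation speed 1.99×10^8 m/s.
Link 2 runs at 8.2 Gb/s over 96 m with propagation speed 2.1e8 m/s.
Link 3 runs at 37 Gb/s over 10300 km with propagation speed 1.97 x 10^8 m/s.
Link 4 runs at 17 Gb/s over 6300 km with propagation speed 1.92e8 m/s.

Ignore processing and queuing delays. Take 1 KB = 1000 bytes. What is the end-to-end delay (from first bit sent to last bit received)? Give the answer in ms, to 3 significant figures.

88.1 ms

L = 44800 bits.
Transmission delays (L/R per hop): 2.98667, 0.00546341, 0.00121081, 0.00263529 ms; sum = 2.99598 ms.
Propagation delays (d/s per hop): 0.00306533, 0.000457143, 52.2843, 32.8125 ms; sum = 85.1003 ms.
End-to-end = 88.1 ms.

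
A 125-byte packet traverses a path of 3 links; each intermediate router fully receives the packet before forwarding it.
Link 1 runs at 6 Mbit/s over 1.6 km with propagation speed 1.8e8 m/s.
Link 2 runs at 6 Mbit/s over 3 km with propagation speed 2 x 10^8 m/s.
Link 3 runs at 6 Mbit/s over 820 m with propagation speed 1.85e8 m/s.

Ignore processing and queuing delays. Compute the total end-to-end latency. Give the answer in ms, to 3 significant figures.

0.528 ms

L = 125 × 8 = 1000 bits.
Transmission delay per hop = L/R = 1000/6000000 = 0.166667 ms; 3 hops → 0.5 ms.
Propagation delays (d/s per hop): 0.00888889, 0.015, 0.00443243 ms; sum = 0.0283213 ms.
End-to-end = 0.528 ms.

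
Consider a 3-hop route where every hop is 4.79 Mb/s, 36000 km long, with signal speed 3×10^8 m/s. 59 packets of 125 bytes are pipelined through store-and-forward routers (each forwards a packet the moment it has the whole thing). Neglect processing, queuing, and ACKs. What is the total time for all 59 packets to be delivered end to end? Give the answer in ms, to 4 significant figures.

372.7 ms

Per-hop transmission t_tx = L/R = 1000/4790000 = 0.208768 ms.
Per-hop propagation t_prop = 36000000/300000000 = 120 ms.
Pipeline fill: first packet needs 3·t_tx to clear all hops; remaining 58 packets each add one t_tx.
Total = (3+59-1)·t_tx + 3·t_prop = 61·0.208768 + 3·120 = 372.7 ms.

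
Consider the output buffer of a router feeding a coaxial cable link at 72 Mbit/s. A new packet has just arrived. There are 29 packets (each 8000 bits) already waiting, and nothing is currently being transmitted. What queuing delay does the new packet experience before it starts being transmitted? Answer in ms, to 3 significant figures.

Each queued packet: L/R = 8000/72000000 = 0.111111 ms.
29 queued → 3.22222 ms.
Queuing delay = 3.22 ms.

3.22 ms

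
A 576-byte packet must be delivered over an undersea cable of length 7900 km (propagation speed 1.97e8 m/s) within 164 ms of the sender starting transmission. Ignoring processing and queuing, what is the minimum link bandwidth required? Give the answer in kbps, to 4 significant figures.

37.19 kbps

L = 4608 bits.
Propagation delay = 7900000 / 197000000 = 40.1015 ms.
Transmission budget = 164 − 40.1015 = 123.898 ms.
R ≥ L / t_tx = 4608 bits / 0.123898 s = 37.19 kbps.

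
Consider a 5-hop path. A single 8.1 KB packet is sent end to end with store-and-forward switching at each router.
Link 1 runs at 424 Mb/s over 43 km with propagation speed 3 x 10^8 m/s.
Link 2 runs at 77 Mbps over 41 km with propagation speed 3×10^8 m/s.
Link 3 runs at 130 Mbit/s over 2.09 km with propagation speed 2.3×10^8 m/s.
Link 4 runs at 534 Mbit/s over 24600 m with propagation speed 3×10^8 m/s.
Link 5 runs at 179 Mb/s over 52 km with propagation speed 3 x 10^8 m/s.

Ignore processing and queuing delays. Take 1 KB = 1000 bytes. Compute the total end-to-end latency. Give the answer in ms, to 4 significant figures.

L = 64800 bits.
Transmission delays (L/R per hop): 0.15283, 0.841558, 0.498462, 0.121348, 0.362011 ms; sum = 1.97621 ms.
Propagation delays (d/s per hop): 0.143333, 0.136667, 0.00908696, 0.082, 0.173333 ms; sum = 0.54442 ms.
End-to-end = 2.521 ms.

2.521 ms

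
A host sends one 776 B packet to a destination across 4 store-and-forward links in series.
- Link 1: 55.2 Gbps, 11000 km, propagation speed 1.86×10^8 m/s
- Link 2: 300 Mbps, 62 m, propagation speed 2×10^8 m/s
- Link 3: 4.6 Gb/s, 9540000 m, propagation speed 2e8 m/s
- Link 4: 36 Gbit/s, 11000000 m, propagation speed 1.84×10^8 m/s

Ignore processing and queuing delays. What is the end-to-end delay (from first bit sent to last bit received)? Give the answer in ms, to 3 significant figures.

167 ms

L = 776 × 8 = 6208 bits.
Transmission delays (L/R per hop): 0.000112464, 0.0206933, 0.00134957, 0.000172444 ms; sum = 0.0223278 ms.
Propagation delays (d/s per hop): 59.1398, 0.00031, 47.7, 59.7826 ms; sum = 166.623 ms.
End-to-end = 167 ms.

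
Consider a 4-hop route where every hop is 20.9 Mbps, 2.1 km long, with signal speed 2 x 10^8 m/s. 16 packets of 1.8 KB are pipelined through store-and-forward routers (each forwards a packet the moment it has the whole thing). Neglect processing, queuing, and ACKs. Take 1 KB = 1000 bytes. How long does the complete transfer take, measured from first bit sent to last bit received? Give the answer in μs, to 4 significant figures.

13130 μs

Per-hop transmission t_tx = L/R = 14400/20900000 = 688.995 μs.
Per-hop propagation t_prop = 2100/200000000 = 10.5 μs.
Pipeline fill: first packet needs 4·t_tx to clear all hops; remaining 15 packets each add one t_tx.
Total = (4+16-1)·t_tx + 4·t_prop = 19·688.995 + 4·10.5 = 13130 μs.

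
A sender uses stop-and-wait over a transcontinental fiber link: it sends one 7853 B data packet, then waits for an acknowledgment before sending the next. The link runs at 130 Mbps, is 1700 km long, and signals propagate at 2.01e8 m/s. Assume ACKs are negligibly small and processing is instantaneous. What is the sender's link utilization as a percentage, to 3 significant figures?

t_tx = L/R = 62824/130000000 = 0.000483262 s.
t_prop = 1700000/2.01e+08 = 0.00845771 s; RTT = 0.0169154 s.
Cycle = t_tx + RTT = 0.0173987 s.
Utilization = t_tx / cycle = 0.000483262/0.0173987 = 2.78 %.

2.78 %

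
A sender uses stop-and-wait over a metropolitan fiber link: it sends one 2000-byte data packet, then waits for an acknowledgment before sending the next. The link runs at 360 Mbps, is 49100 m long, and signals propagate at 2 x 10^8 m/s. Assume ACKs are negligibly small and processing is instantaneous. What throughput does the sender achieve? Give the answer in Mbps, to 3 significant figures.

t_tx = L/R = 16000/360000000 = 4.44444e-05 s.
t_prop = 49100/200000000 = 0.0002455 s; RTT = 0.000491 s.
Cycle = t_tx + RTT = 0.000535444 s.
Throughput = L / cycle = 16000 / 0.000535444 = 29.9 Mbps.

29.9 Mbps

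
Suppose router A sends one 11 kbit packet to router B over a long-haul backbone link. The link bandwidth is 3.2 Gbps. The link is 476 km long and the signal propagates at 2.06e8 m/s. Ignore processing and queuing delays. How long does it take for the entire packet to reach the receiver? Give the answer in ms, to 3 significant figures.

2.31 ms

L = 11000 bits.
Transmission delay = L/R = 11000 / 3200000000 = 0.0034375 ms.
Propagation delay = d/s = 476000 m / 206000000 m/s = 2.31068 ms.
Total = 2.31 ms.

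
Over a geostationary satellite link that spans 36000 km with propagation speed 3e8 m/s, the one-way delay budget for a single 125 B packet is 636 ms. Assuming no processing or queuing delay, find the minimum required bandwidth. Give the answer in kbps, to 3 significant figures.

1.94 kbps

L = 1000 bits.
Propagation delay = 36000000 / 300000000 = 120 ms.
Transmission budget = 636 − 120 = 516 ms.
R ≥ L / t_tx = 1000 bits / 0.516 s = 1.94 kbps.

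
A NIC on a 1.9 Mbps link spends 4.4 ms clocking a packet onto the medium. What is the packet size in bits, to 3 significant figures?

8360 bits

L = R × t_tx = 1900000 b/s × 0.0044 s = 8360 bits.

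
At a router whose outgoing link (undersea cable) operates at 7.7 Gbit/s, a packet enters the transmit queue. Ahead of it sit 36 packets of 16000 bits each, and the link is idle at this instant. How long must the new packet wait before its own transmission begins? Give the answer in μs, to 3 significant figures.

74.8 μs

Each queued packet: L/R = 16000/7700000000 = 2.07792 μs.
36 queued → 74.8052 μs.
Queuing delay = 74.8 μs.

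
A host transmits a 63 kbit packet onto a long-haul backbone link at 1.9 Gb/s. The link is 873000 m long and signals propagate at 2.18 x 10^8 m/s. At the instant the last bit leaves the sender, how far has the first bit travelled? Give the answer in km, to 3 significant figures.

7.23 km

t_tx = L/R = 63000/1900000000 = 3.31579e-05 s.
Distance = s × t_tx = 2.18e+08 × 3.31579e-05 = 7.23 km.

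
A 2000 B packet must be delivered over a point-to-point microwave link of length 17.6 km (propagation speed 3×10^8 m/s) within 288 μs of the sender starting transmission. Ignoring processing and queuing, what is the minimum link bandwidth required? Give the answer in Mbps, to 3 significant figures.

L = 16000 bits.
Propagation delay = 17600 / 300000000 = 58.6667 μs.
Transmission budget = 288 − 58.6667 = 229.333 μs.
R ≥ L / t_tx = 16000 bits / 0.000229333 s = 69.8 Mbps.

69.8 Mbps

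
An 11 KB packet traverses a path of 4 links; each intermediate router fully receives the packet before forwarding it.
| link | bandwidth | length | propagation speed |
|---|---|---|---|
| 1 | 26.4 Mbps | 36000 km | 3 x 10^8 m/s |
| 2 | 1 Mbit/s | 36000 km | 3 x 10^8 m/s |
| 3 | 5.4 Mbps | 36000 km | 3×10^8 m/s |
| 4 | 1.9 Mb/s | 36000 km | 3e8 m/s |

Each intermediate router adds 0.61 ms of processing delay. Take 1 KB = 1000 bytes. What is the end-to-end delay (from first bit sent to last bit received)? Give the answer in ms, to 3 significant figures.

636 ms

L = 88000 bits.
Transmission delays (L/R per hop): 3.33333, 88, 16.2963, 46.3158 ms; sum = 153.945 ms.
Propagation delays (d/s per hop): 120, 120, 120, 120 ms; sum = 480 ms.
Processing at 3 router(s): 3 × 0.61 ms = 1.83 ms.
End-to-end = 636 ms.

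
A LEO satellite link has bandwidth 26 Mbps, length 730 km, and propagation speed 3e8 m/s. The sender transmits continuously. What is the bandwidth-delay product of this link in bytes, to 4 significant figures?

Propagation delay = 730000 / 300000000 = 0.00243333 s.
BDP = R × t_prop = 26000000 × 0.00243333 = 63266.7 bits.
In bytes: 63266.7/8 = 7908 bytes.

7908 bytes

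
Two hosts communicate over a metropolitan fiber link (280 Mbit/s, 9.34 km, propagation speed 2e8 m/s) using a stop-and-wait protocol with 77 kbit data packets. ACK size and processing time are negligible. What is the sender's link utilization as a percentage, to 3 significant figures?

t_tx = L/R = 77000/280000000 = 0.000275 s.
t_prop = 9340/200000000 = 4.67e-05 s; RTT = 9.34e-05 s.
Cycle = t_tx + RTT = 0.0003684 s.
Utilization = t_tx / cycle = 0.000275/0.0003684 = 74.6 %.

74.6 %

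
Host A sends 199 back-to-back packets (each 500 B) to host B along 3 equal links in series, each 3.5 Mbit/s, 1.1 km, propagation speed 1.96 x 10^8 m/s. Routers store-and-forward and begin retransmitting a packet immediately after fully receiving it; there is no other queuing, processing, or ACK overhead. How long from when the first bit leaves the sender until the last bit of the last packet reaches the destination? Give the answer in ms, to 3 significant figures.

230 ms

Per-hop transmission t_tx = L/R = 4000/3500000 = 1.14286 ms.
Per-hop propagation t_prop = 1100/196000000 = 0.00561224 ms.
Pipeline fill: first packet needs 3·t_tx to clear all hops; remaining 198 packets each add one t_tx.
Total = (3+199-1)·t_tx + 3·t_prop = 201·1.14286 + 3·0.00561224 = 230 ms.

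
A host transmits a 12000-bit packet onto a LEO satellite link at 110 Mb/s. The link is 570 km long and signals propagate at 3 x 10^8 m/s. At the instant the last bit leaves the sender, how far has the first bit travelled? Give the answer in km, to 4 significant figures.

t_tx = L/R = 12000/110000000 = 0.000109091 s.
Distance = s × t_tx = 300000000 × 0.000109091 = 32.73 km.

32.73 km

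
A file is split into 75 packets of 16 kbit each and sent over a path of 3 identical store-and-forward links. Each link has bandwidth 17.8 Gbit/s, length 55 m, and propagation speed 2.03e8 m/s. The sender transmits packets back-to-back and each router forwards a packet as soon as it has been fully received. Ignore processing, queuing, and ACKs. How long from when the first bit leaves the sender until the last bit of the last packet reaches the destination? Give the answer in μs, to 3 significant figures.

Per-hop transmission t_tx = L/R = 16000/17800000000 = 0.898876 μs.
Per-hop propagation t_prop = 55/2.03e+08 = 0.270936 μs.
Pipeline fill: first packet needs 3·t_tx to clear all hops; remaining 74 packets each add one t_tx.
Total = (3+75-1)·t_tx + 3·t_prop = 77·0.898876 + 3·0.270936 = 70.0 μs.

70.0 μs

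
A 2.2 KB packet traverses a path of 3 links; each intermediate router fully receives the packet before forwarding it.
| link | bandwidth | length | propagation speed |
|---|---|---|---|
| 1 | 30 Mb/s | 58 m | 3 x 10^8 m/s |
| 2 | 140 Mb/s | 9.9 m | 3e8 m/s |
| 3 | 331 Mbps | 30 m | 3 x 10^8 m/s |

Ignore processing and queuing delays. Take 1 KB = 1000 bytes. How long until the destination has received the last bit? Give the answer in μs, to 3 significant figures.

766 μs

L = 17600 bits.
Transmission delays (L/R per hop): 586.667, 125.714, 53.1722 μs; sum = 765.553 μs.
Propagation delays (d/s per hop): 0.193333, 0.033, 0.1 μs; sum = 0.326333 μs.
End-to-end = 766 μs.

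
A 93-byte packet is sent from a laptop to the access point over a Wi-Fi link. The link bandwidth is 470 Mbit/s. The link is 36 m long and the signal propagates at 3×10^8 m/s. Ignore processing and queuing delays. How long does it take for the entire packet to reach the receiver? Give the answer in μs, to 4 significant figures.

1.703 μs

L = 93 × 8 = 744 bits.
Transmission delay = L/R = 744 / 470000000 = 1.58298 μs.
Propagation delay = d/s = 36 m / 300000000 m/s = 0.12 μs.
Total = 1.703 μs.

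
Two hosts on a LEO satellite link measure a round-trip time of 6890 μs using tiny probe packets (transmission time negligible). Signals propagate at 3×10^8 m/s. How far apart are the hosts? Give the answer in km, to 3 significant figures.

1030 km

One-way propagation = RTT/2 = 3445 μs.
d = s × t = 300000000 × 0.003445 = 1030 km.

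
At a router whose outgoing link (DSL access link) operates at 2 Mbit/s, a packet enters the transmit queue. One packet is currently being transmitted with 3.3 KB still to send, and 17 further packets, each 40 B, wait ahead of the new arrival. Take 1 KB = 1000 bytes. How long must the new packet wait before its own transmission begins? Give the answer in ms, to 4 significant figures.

15.92 ms

Each queued packet: L/R = 320/2000000 = 0.16 ms.
17 queued → 2.72 ms.
Plus remaining 26400 bits of current packet: 13.2 ms.
Queuing delay = 15.92 ms.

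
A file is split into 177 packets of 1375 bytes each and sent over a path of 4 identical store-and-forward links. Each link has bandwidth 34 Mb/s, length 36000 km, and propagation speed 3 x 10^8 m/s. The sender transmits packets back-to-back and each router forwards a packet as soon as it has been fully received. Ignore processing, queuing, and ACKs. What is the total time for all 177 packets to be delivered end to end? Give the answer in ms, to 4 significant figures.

538.2 ms

Per-hop transmission t_tx = L/R = 11000/34000000 = 0.323529 ms.
Per-hop propagation t_prop = 36000000/300000000 = 120 ms.
Pipeline fill: first packet needs 4·t_tx to clear all hops; remaining 176 packets each add one t_tx.
Total = (4+177-1)·t_tx + 4·t_prop = 180·0.323529 + 4·120 = 538.2 ms.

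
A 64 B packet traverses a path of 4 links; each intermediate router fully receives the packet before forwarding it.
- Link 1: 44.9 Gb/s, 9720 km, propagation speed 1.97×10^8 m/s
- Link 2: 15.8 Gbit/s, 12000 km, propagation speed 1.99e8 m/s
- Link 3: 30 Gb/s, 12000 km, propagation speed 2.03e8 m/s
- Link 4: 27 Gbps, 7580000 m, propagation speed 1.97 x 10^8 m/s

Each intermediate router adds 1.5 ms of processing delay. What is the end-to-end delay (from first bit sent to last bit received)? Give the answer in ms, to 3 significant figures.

212 ms

L = 64 × 8 = 512 bits.
Transmission delays (L/R per hop): 1.14031e-05, 3.24051e-05, 1.70667e-05, 1.8963e-05 ms; sum = 7.98378e-05 ms.
Propagation delays (d/s per hop): 49.3401, 60.3015, 59.1133, 38.4772 ms; sum = 207.232 ms.
Processing at 3 router(s): 3 × 1.5 ms = 4.5 ms.
End-to-end = 212 ms.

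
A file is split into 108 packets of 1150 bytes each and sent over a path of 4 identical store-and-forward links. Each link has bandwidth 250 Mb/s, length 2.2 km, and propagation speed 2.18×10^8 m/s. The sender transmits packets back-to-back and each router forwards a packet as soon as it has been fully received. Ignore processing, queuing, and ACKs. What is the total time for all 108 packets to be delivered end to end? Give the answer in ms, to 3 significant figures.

Per-hop transmission t_tx = L/R = 9200/250000000 = 0.0368 ms.
Per-hop propagation t_prop = 2200/2.18e+08 = 0.0100917 ms.
Pipeline fill: first packet needs 4·t_tx to clear all hops; remaining 107 packets each add one t_tx.
Total = (4+108-1)·t_tx + 4·t_prop = 111·0.0368 + 4·0.0100917 = 4.13 ms.

4.13 ms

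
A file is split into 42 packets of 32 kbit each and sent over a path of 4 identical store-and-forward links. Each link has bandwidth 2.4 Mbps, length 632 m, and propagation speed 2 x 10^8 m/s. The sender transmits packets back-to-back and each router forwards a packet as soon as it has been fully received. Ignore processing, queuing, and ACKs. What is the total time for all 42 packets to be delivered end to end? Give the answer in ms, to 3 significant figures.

Per-hop transmission t_tx = L/R = 32000/2400000 = 13.3333 ms.
Per-hop propagation t_prop = 632/200000000 = 0.00316 ms.
Pipeline fill: first packet needs 4·t_tx to clear all hops; remaining 41 packets each add one t_tx.
Total = (4+42-1)·t_tx + 4·t_prop = 45·13.3333 + 4·0.00316 = 600 ms.

600 ms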